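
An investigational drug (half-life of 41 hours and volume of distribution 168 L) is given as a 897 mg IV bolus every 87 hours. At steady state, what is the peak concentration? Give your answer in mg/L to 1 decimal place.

τ/t½ = 87/41 ≈ 2.122, so fraction remaining f = (1/2)^(87/41) ≈ 0.2297.
At steady state, accumulation factor R = 1/(1 − e^(−kτ)) ≈ 1.2982.
Single-dose peak C₀ = D/Vd = 897/168 ≈ 5.339 mg/L.
Cmax,ss = C₀/(1 − f) ≈ 5.339/0.7703 ≈ 6.931 mg/L.

6.9 mg/L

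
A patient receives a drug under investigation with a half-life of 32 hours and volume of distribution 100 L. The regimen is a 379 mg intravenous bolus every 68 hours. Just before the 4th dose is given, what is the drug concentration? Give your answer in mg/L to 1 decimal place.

f = (1/2)^(τ/t½) = (1/2)^(68/32) ≈ 0.2293.
C₀ = D/Vd = 379/100 ≈ 3.790 mg/L.
Before the 4th dose, 3 doses have been given. Superposition: Cmin = C₀·(f + f² + … + f^3).
≈ 3.790 × (0.2293 + 0.0526 + 0.0121) ≈ 3.790 × 0.2940 ≈ 1.114 mg/L.

1.1 mg/L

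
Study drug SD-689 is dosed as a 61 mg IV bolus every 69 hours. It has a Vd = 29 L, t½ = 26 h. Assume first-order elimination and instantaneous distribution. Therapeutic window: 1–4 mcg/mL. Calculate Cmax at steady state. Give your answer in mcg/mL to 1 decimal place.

τ/t½ = 69/26 ≈ 2.6538, so fraction remaining f = (1/2)^(69/26) ≈ 0.1589.
Accumulation ratio R = 1/(1 − f) ≈ 1/0.8411 ≈ 1.1889.
Single-dose peak C₀ = D/Vd = 61/29 ≈ 2.103 mcg/mL.
Steady-state peak Cmax,ss = C₀·R ≈ 2.103 × 1.1889 ≈ 2.500 mcg/mL.
Peak 2.5 mcg/mL vs MTC 4 mcg/mL: below toxic threshold.

2.5 mcg/mL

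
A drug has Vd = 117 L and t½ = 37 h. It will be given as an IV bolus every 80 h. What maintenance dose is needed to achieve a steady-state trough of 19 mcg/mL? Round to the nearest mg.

7727 mg

τ/t½ = 80/37 ≈ 2.1622, so f = (1/2)^(80/37) ≈ 0.223421.
Cmin,ss = (D/Vd)·f/(1−f), so D = Cmin,ss·Vd·(1−f)/f.
D = 19 × 117 × (1−f)/f ≈ 19 × 117 × 3.47586 ≈ 7726.84 mg.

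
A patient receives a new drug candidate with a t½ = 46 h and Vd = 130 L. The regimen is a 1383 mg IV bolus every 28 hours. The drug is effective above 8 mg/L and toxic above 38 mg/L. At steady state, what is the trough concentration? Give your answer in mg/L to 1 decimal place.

20.3 mg/L

Over one 28-h interval, 28/46 ≈ 0.6087 half-lives elapse, leaving f ≈ 0.6558 of each dose.
At steady state, accumulation factor R = 1/(1 − e^(−kτ)) ≈ 2.9053.
Each bolus raises the concentration by D/Vd = 1383/130 ≈ 10.638 mg/L.
Cmax,ss = C₀/(1 − f) ≈ 10.638/0.3442 ≈ 30.906 mg/L.
Steady-state trough Cmin,ss = Cmax,ss·f ≈ 30.906 × 0.6558 ≈ 20.268 mg/L.
Trough 20.3 mg/L vs MEC 8 mg/L: adequate.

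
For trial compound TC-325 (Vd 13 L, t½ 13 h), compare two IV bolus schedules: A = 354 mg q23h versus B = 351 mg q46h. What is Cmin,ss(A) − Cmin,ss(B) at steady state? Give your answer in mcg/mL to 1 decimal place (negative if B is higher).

8.8 mcg/mL

Regimen A: f = (1/2)^(23/13) ≈ 0.2934; Cmin,ss = (354/13)·f/(1−f) ≈ 11.307 mcg/mL.
Regimen B: f = (1/2)^(46/13) ≈ 0.0861; Cmin,ss = (351/13)·f/(1−f) ≈ 2.544 mcg/mL.
Difference ≈ 11.307 − 2.544 ≈ 8.763 mcg/mL.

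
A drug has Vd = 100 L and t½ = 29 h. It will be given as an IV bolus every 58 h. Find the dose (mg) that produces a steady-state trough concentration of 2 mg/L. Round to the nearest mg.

600 mg

τ/t½ = 58/29 ≈ 2, so f = (1/2)^(58/29) ≈ 0.250000.
Cmin,ss = (D/Vd)·f/(1−f), so D = Cmin,ss·Vd·(1−f)/f.
D = 2 × 100 × (1−f)/f ≈ 2 × 100 × 3.00000 ≈ 600.00 mg.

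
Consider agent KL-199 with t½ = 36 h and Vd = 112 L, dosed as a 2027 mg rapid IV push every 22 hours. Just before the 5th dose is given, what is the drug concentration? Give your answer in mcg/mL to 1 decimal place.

28.0 mcg/mL

f = (1/2)^(τ/t½) = (1/2)^(22/36) ≈ 0.6547.
C₀ = D/Vd = 2027/112 ≈ 18.098 mcg/mL.
Before the 5th dose, 4 doses have been given. Superposition: Cmin = C₀·(f + f² + … + f^4).
≈ 18.098 × (0.6547 + 0.4286 + 0.2806 + 0.1837) ≈ 18.098 × 1.5476 ≈ 28.008 mcg/mL.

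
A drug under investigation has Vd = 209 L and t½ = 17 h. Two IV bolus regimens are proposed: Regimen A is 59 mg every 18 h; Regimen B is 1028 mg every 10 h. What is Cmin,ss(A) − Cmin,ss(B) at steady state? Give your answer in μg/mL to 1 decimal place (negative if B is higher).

-9.5 μg/mL

Regimen A: f = (1/2)^(18/17) ≈ 0.4800; Cmin,ss = (59/209)·f/(1−f) ≈ 0.261 μg/mL.
Regimen B: f = (1/2)^(10/17) ≈ 0.6652; Cmin,ss = (1028/209)·f/(1−f) ≈ 9.773 μg/mL.
Difference ≈ 0.261 − 9.773 ≈ -9.512 μg/mL.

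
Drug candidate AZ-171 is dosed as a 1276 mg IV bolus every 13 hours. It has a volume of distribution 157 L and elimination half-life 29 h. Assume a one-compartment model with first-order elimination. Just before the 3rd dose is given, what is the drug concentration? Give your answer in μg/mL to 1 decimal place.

f = (1/2)^(τ/t½) = (1/2)^(13/29) ≈ 0.7329.
C₀ = D/Vd = 1276/157 ≈ 8.127 μg/mL.
Before the 3rd dose, 2 doses have been given. Superposition: Cmin = C₀·(f + f²).
≈ 8.127 × (0.7329 + 0.5371) ≈ 8.127 × 1.2700 ≈ 10.321 μg/mL.

10.3 μg/mL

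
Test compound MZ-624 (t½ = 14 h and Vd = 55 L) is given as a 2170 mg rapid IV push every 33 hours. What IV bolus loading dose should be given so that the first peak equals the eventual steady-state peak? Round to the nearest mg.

f = (1/2)^(33/14) ≈ 0.195177; accumulation ratio R = 1/(1−f) ≈ 1.24251.
Loading dose to hit Cmax,ss on first dose: D_load = D_maint·R ≈ 2170 × 1.24251 ≈ 2696.25 mg.

2696 mg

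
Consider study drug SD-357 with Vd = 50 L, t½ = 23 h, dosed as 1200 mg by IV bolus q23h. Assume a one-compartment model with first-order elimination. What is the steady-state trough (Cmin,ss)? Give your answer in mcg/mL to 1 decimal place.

τ = 23 h = 1 half-life, so f = (1/2)^1 = 0.5.
Accumulation ratio R = 1/(1 − f) = 1/0.5 = 2/1.
Single-dose peak C₀ = D/Vd = 1200/50 = 24 mcg/mL.
Steady-state peak Cmax,ss = C₀·R = 24 × 2/1 ≈ 48.000 mcg/mL.
Steady-state trough Cmin,ss = Cmax,ss·f ≈ 48.000 × 0.5 ≈ 24.000 mcg/mL.

24.0 mcg/mL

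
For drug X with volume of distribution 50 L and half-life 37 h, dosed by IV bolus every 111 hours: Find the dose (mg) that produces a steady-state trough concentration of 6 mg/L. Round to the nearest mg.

τ/t½ = 111/37 ≈ 3, so f = (1/2)^(111/37) ≈ 0.125000.
Cmin,ss = (D/Vd)·f/(1−f), so D = Cmin,ss·Vd·(1−f)/f.
D = 6 × 50 × (1−f)/f ≈ 6 × 50 × 7.00000 ≈ 2100.00 mg.

2100 mg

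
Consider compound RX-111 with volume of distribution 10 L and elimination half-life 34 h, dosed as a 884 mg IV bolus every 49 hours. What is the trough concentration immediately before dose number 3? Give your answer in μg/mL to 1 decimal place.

f = (1/2)^(τ/t½) = (1/2)^(49/34) ≈ 0.3683.
C₀ = D/Vd = 884/10 ≈ 88.400 μg/mL.
Before the 3rd dose, 2 doses have been given. Superposition: Cmin = C₀·(f + f²).
≈ 88.400 × (0.3683 + 0.1356) ≈ 88.400 × 0.5039 ≈ 44.545 μg/mL.

44.5 μg/mL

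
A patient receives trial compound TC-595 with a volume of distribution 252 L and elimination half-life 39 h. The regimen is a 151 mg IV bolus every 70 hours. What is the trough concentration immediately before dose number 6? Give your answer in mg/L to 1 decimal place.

f = (1/2)^(τ/t½) = (1/2)^(70/39) ≈ 0.2882.
C₀ = D/Vd = 151/252 ≈ 0.599 mg/L.
Before the 6th dose, 5 doses have been given. Superposition: Cmin = C₀·(f + f² + … + f^5).
≈ 0.599 × (0.2882 + 0.0831 + 0.0239 + 0.0069 + 0.0020) ≈ 0.599 × 0.4041 ≈ 0.242 mg/L.

0.2 mg/L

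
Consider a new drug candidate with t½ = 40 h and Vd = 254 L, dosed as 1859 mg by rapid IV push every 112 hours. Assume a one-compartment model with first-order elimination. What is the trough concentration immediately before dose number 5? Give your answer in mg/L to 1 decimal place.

1.2 mg/L

f = (1/2)^(τ/t½) = (1/2)^(112/40) ≈ 0.1436.
C₀ = D/Vd = 1859/254 ≈ 7.319 mg/L.
Before the 5th dose, 4 doses have been given. Superposition: Cmin = C₀·(f + f² + … + f^4).
≈ 7.319 × (0.1436 + 0.0206 + 0.0030 + 0.0004) ≈ 7.319 × 0.1676 ≈ 1.227 mg/L.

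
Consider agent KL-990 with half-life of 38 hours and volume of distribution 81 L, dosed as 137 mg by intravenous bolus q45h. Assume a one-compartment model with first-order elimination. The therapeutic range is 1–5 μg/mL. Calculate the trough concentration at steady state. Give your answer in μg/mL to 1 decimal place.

1.3 μg/mL

τ/t½ = 45/38 ≈ 1.1842, so fraction remaining f = (1/2)^(45/38) ≈ 0.4401.
Accumulation ratio R = 1/(1 − f) ≈ 1/0.5599 ≈ 1.7860.
Each bolus raises the concentration by D/Vd = 137/81 ≈ 1.691 μg/mL.
Steady-state peak Cmax,ss = C₀·R ≈ 1.691 × 1.7860 ≈ 3.020 μg/mL.
Steady-state trough Cmin,ss = Cmax,ss·f ≈ 3.020 × 0.4401 ≈ 1.329 μg/mL.
Trough 1.3 μg/mL vs MEC 1 μg/mL: adequate.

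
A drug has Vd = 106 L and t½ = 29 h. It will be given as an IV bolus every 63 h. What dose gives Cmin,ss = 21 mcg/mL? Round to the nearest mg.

7808 mg

τ/t½ = 63/29 ≈ 2.1724, so f = (1/2)^(63/29) ≈ 0.221839.
Cmin,ss = (D/Vd)·f/(1−f), so D = Cmin,ss·Vd·(1−f)/f.
D = 21 × 106 × (1−f)/f ≈ 21 × 106 × 3.50777 ≈ 7808.30 mg.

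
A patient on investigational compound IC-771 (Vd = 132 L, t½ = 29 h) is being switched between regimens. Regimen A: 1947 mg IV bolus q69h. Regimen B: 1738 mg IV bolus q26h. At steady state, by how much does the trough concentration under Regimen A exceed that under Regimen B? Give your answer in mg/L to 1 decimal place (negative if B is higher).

Regimen A: f = (1/2)^(69/29) ≈ 0.1922; Cmin,ss = (1947/132)·f/(1−f) ≈ 3.509 mg/L.
Regimen B: f = (1/2)^(26/29) ≈ 0.5372; Cmin,ss = (1738/132)·f/(1−f) ≈ 15.283 mg/L.
Difference ≈ 3.509 − 15.283 ≈ -11.774 mg/L.

-11.8 mg/L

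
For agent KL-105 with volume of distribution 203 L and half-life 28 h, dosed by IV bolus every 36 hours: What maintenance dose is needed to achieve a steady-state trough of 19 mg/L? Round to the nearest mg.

τ/t½ = 36/28 ≈ 1.2857, so f = (1/2)^(36/28) ≈ 0.410168.
Cmin,ss = (D/Vd)·f/(1−f), so D = Cmin,ss·Vd·(1−f)/f.
D = 19 × 203 × (1−f)/f ≈ 19 × 203 × 1.43803 ≈ 5546.48 mg.

5546 mg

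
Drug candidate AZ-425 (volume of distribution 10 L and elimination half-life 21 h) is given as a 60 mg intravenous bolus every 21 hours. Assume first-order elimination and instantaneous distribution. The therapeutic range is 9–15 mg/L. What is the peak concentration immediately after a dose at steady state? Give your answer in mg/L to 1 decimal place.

τ = 21 h = 1 half-life, so f = (1/2)^1 = 0.5.
Accumulation ratio R = 1/(1 − f) = 1/0.5 = 2/1.
Single-dose peak C₀ = D/Vd = 60/10 = 6 mg/L.
Steady-state peak Cmax,ss = C₀·R = 6 × 2/1 ≈ 12.000 mg/L.
Peak 12.0 mg/L vs MTC 15 mg/L: below toxic threshold.

12.0 mg/L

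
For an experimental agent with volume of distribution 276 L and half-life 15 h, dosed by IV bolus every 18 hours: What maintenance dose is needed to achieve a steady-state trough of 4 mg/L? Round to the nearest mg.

1432 mg

τ/t½ = 18/15 ≈ 1.2, so f = (1/2)^(18/15) ≈ 0.435275.
Cmin,ss = (D/Vd)·f/(1−f), so D = Cmin,ss·Vd·(1−f)/f.
D = 4 × 276 × (1−f)/f ≈ 4 × 276 × 1.29740 ≈ 1432.33 mg.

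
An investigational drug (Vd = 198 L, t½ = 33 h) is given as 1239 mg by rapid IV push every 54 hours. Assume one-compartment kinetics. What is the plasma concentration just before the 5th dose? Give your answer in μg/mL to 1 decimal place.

f = (1/2)^(τ/t½) = (1/2)^(54/33) ≈ 0.3217.
C₀ = D/Vd = 1239/198 ≈ 6.258 μg/mL.
Before the 5th dose, 4 doses have been given. Superposition: Cmin = C₀·(f + f² + … + f^4).
≈ 6.258 × (0.3217 + 0.1035 + 0.0333 + 0.0107) ≈ 6.258 × 0.4692 ≈ 2.936 μg/mL.

2.9 μg/mL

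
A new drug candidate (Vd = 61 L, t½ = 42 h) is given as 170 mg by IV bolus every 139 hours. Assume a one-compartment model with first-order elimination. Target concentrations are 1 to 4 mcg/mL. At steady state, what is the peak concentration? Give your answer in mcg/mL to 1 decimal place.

Over one 139-h interval, 139/42 ≈ 3.3095 half-lives elapse, leaving f ≈ 0.1009 of each dose.
At steady state, accumulation factor R = 1/(1 − e^(−kτ)) ≈ 1.1122.
Single-dose peak C₀ = D/Vd = 170/61 ≈ 2.787 mcg/mL.
Steady-state peak Cmax,ss = C₀·R ≈ 2.787 × 1.1122 ≈ 3.100 mcg/mL.
Peak 3.1 mcg/mL vs MTC 4 mcg/mL: below toxic threshold.

3.1 mcg/mL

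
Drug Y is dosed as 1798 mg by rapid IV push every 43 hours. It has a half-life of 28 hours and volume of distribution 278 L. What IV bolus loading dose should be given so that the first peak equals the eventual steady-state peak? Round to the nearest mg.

f = (1/2)^(43/28) ≈ 0.344909; accumulation ratio R = 1/(1−f) ≈ 1.52651.
Loading dose to hit Cmax,ss on first dose: D_load = D_maint·R ≈ 1798 × 1.52651 ≈ 2744.66 mg.

2745 mg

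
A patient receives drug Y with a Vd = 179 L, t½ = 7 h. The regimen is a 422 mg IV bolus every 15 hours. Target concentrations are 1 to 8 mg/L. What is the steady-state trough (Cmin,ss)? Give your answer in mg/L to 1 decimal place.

τ/t½ = 15/7 ≈ 2.1429, so fraction remaining f = (1/2)^(15/7) ≈ 0.2264.
Each bolus raises the concentration by D/Vd = 422/179 ≈ 2.358 mg/L.
Steady-state trough Cmin,ss = C₀·f/(1−f) ≈ 2.358 × 0.2264/0.7736 ≈ 0.690 mg/L.
Trough 0.7 mg/L vs MEC 1 mg/L: subtherapeutic.

0.7 mg/L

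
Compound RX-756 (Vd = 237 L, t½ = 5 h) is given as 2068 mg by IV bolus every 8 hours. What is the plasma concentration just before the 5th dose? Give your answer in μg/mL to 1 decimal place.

f = (1/2)^(τ/t½) = (1/2)^(8/5) ≈ 0.3299.
C₀ = D/Vd = 2068/237 ≈ 8.726 μg/mL.
Before the 5th dose, 4 doses have been given. Superposition: Cmin = C₀·(f + f² + … + f^4).
≈ 8.726 × (0.3299 + 0.1088 + 0.0359 + 0.0118) ≈ 8.726 × 0.4864 ≈ 4.244 μg/mL.

4.2 μg/mL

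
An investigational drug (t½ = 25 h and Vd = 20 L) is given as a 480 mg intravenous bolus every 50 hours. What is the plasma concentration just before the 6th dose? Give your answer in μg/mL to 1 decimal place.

8.0 μg/mL

f = (1/2)^(τ/t½) = (1/2)^(50/25) ≈ 0.2500.
C₀ = D/Vd = 480/20 ≈ 24.000 μg/mL.
Before the 6th dose, 5 doses have been given. Superposition: Cmin = C₀·(f + f² + … + f^5).
≈ 24.000 × (0.2500 + 0.0625 + 0.0156 + 0.0039 + 0.0010) ≈ 24.000 × 0.3330 ≈ 7.992 μg/mL.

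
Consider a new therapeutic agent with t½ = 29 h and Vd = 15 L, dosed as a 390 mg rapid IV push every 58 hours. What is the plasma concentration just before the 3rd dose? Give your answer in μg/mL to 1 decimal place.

8.1 μg/mL

f = (1/2)^(τ/t½) = (1/2)^(58/29) ≈ 0.2500.
C₀ = D/Vd = 390/15 ≈ 26.000 μg/mL.
Before the 3rd dose, 2 doses have been given. Superposition: Cmin = C₀·(f + f²).
≈ 26.000 × (0.2500 + 0.0625) ≈ 26.000 × 0.3125 ≈ 8.125 μg/mL.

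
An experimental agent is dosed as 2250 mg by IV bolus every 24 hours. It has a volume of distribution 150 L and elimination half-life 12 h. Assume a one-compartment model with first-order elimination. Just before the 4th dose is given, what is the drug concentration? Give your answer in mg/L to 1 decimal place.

4.9 mg/L

f = (1/2)^(τ/t½) = (1/2)^(24/12) ≈ 0.2500.
C₀ = D/Vd = 2250/150 ≈ 15.000 mg/L.
Before the 4th dose, 3 doses have been given. Superposition: Cmin = C₀·(f + f² + … + f^3).
≈ 15.000 × (0.2500 + 0.0625 + 0.0156) ≈ 15.000 × 0.3281 ≈ 4.921 mg/L.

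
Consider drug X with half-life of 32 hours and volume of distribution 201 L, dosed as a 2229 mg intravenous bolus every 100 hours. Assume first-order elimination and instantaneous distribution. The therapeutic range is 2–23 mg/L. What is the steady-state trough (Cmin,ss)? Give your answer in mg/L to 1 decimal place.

k = ln2/t½ = ln2/32 ≈ 0.021661 h⁻¹; fraction remaining f = e^(−kτ) = e^(−0.021661×100) ≈ 0.1146.
Accumulation ratio R = 1/(1 − f) ≈ 1/0.8854 ≈ 1.1294.
Each bolus raises the concentration by D/Vd = 2229/201 ≈ 11.090 mg/L.
Cmax,ss = C₀/(1 − f) ≈ 11.090/0.8854 ≈ 12.525 mg/L.
Steady-state trough Cmin,ss = Cmax,ss·f ≈ 12.525 × 0.1146 ≈ 1.435 mg/L.
Trough 1.4 mg/L vs MEC 2 mg/L: subtherapeutic.

1.4 mg/L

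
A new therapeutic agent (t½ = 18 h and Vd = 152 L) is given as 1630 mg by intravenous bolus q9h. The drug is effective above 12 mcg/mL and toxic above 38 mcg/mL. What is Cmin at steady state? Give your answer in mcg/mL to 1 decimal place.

k = ln2/t½ = ln2/18 ≈ 0.038508 h⁻¹; fraction remaining f = e^(−kτ) = e^(−0.038508×9) ≈ 0.7071.
Accumulation ratio R = 1/(1 − f) ≈ 1/0.2929 ≈ 3.4141.
Each bolus raises the concentration by D/Vd = 1630/152 ≈ 10.724 mcg/mL.
Cmax,ss = C₀/(1 − f) ≈ 10.724/0.2929 ≈ 36.613 mcg/mL.
Steady-state trough Cmin,ss = Cmax,ss·f ≈ 36.613 × 0.7071 ≈ 25.889 mcg/mL.
Trough 25.9 mcg/mL vs MEC 12 mcg/mL: adequate.

25.9 mcg/mL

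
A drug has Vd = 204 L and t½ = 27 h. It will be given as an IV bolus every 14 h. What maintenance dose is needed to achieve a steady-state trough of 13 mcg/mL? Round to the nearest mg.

1147 mg

τ/t½ = 14/27 ≈ 0.51852, so f = (1/2)^(14/27) ≈ 0.698088.
Cmin,ss = (D/Vd)·f/(1−f), so D = Cmin,ss·Vd·(1−f)/f.
D = 13 × 204 × (1−f)/f ≈ 13 × 204 × 0.43248 ≈ 1146.94 mg.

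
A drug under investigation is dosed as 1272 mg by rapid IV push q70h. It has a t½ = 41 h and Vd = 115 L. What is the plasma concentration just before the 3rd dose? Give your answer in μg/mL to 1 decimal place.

4.4 μg/mL

f = (1/2)^(τ/t½) = (1/2)^(70/41) ≈ 0.3062.
C₀ = D/Vd = 1272/115 ≈ 11.061 μg/mL.
Before the 3rd dose, 2 doses have been given. Superposition: Cmin = C₀·(f + f²).
≈ 11.061 × (0.3062 + 0.0938) ≈ 11.061 × 0.4000 ≈ 4.424 μg/mL.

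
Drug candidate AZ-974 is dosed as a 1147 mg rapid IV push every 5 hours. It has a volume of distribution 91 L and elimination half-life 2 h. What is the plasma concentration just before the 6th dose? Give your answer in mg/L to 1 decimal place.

2.7 mg/L

f = (1/2)^(τ/t½) = (1/2)^(5/2) ≈ 0.1768.
C₀ = D/Vd = 1147/91 ≈ 12.604 mg/L.
Before the 6th dose, 5 doses have been given. Superposition: Cmin = C₀·(f + f² + … + f^5).
≈ 12.604 × (0.1768 + 0.0313 + 0.0055 + 0.0010 + 0.0002) ≈ 12.604 × 0.2148 ≈ 2.707 mg/L.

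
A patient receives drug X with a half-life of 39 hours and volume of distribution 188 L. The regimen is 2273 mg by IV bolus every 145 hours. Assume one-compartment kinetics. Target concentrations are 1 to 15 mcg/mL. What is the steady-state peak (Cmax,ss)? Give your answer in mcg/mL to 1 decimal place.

13.1 mcg/mL

τ/t½ = 145/39 ≈ 3.7179, so fraction remaining f = (1/2)^(145/39) ≈ 0.0760.
At steady state, accumulation factor R = 1/(1 − e^(−kτ)) ≈ 1.0823.
Each bolus raises the concentration by D/Vd = 2273/188 ≈ 12.090 mcg/mL.
Steady-state peak Cmax,ss = C₀·R ≈ 12.090 × 1.0823 ≈ 13.085 mcg/mL.
Peak 13.1 mcg/mL vs MTC 15 mcg/mL: below toxic threshold.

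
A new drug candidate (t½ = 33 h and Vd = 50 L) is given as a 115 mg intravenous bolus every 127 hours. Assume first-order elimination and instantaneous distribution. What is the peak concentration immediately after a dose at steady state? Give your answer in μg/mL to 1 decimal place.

2.5 μg/mL

τ/t½ = 127/33 ≈ 3.8485, so fraction remaining f = (1/2)^(127/33) ≈ 0.0694.
Accumulation ratio R = 1/(1 − f) ≈ 1/0.9306 ≈ 1.0746.
Single-dose peak C₀ = D/Vd = 115/50 ≈ 2.300 μg/mL.
Steady-state peak Cmax,ss = C₀·R ≈ 2.300 × 1.0746 ≈ 2.472 μg/mL.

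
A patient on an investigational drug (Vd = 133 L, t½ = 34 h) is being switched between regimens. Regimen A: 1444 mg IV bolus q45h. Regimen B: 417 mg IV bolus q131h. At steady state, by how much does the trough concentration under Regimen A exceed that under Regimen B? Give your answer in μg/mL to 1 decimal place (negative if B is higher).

7.0 μg/mL

Regimen A: f = (1/2)^(45/34) ≈ 0.3996; Cmin,ss = (1444/133)·f/(1−f) ≈ 7.226 μg/mL.
Regimen B: f = (1/2)^(131/34) ≈ 0.0692; Cmin,ss = (417/133)·f/(1−f) ≈ 0.233 μg/mL.
Difference ≈ 7.226 − 0.233 ≈ 6.993 μg/mL.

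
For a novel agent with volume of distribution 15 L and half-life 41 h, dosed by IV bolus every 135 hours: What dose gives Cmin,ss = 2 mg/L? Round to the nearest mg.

τ/t½ = 135/41 ≈ 3.2927, so f = (1/2)^(135/41) ≈ 0.102048.
Cmin,ss = (D/Vd)·f/(1−f), so D = Cmin,ss·Vd·(1−f)/f.
D = 2 × 15 × (1−f)/f ≈ 2 × 15 × 8.79931 ≈ 263.98 mg.

264 mg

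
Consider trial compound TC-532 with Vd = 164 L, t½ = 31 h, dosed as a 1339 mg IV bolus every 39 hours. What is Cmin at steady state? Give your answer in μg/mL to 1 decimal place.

5.9 μg/mL

k = ln2/t½ = ln2/31 ≈ 0.022360 h⁻¹; fraction remaining f = e^(−kτ) = e^(−0.022360×39) ≈ 0.4181.
Each bolus raises the concentration by D/Vd = 1339/164 ≈ 8.165 μg/mL.
Steady-state trough Cmin,ss = C₀·f/(1−f) ≈ 8.165 × 0.4181/0.5819 ≈ 5.867 μg/mL.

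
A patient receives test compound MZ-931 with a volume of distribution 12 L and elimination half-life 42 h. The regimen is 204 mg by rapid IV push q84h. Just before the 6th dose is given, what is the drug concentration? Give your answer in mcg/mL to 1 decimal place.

f = (1/2)^(τ/t½) = (1/2)^(84/42) ≈ 0.2500.
C₀ = D/Vd = 204/12 ≈ 17.000 mcg/mL.
Before the 6th dose, 5 doses have been given. Superposition: Cmin = C₀·(f + f² + … + f^5).
≈ 17.000 × (0.2500 + 0.0625 + 0.0156 + 0.0039 + 0.0010) ≈ 17.000 × 0.3330 ≈ 5.661 mcg/mL.

5.7 mcg/mL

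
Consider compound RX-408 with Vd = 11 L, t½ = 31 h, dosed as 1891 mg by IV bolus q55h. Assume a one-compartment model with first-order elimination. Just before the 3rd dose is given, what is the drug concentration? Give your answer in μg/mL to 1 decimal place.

65.0 μg/mL

f = (1/2)^(τ/t½) = (1/2)^(55/31) ≈ 0.2924.
C₀ = D/Vd = 1891/11 ≈ 171.909 μg/mL.
Before the 3rd dose, 2 doses have been given. Superposition: Cmin = C₀·(f + f²).
≈ 171.909 × (0.2924 + 0.0855) ≈ 171.909 × 0.3779 ≈ 64.964 μg/mL.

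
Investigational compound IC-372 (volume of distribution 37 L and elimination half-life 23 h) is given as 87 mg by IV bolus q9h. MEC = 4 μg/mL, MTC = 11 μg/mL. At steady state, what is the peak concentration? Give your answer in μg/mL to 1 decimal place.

9.9 μg/mL

τ/t½ = 9/23 ≈ 0.3913, so fraction remaining f = (1/2)^(9/23) ≈ 0.7624.
Accumulation ratio R = 1/(1 − f) ≈ 1/0.2376 ≈ 4.2088.
Each bolus raises the concentration by D/Vd = 87/37 ≈ 2.351 μg/mL.
Cmax,ss = C₀/(1 − f) ≈ 2.351/0.2376 ≈ 9.895 μg/mL.
Peak 9.9 μg/mL vs MTC 11 μg/mL: below toxic threshold.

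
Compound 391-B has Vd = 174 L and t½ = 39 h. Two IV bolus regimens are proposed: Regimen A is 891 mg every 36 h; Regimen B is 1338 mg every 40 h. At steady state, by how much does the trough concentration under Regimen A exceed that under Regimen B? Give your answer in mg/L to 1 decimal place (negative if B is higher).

Regimen A: f = (1/2)^(36/39) ≈ 0.5274; Cmin,ss = (891/174)·f/(1−f) ≈ 5.714 mg/L.
Regimen B: f = (1/2)^(40/39) ≈ 0.4912; Cmin,ss = (1338/174)·f/(1−f) ≈ 7.424 mg/L.
Difference ≈ 5.714 − 7.424 ≈ -1.710 mg/L.

-1.7 mg/L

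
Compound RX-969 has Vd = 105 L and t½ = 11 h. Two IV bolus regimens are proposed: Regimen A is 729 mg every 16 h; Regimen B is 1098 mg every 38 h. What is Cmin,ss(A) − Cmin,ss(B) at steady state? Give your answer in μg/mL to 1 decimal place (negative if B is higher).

2.9 μg/mL

Regimen A: f = (1/2)^(16/11) ≈ 0.3649; Cmin,ss = (729/105)·f/(1−f) ≈ 3.989 μg/mL.
Regimen B: f = (1/2)^(38/11) ≈ 0.0912; Cmin,ss = (1098/105)·f/(1−f) ≈ 1.049 μg/mL.
Difference ≈ 3.989 − 1.049 ≈ 2.940 μg/mL.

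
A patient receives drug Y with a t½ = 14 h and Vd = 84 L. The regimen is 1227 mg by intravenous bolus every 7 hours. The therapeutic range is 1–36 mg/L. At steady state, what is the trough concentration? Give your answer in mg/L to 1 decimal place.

τ/t½ = 7/14 ≈ 0.5, so fraction remaining f = (1/2)^(7/14) ≈ 0.7071.
Accumulation ratio R = 1/(1 − f) ≈ 1/0.2929 ≈ 3.4141.
Each bolus raises the concentration by D/Vd = 1227/84 ≈ 14.607 mg/L.
Steady-state peak Cmax,ss = C₀·R ≈ 14.607 × 3.4141 ≈ 49.870 mg/L.
One interval later, Cmin,ss = Cmax,ss·e^(−kτ) ≈ 49.870 × 0.7071 ≈ 35.263 mg/L.
Trough 35.3 mg/L vs MEC 1 mg/L: adequate.

35.3 mg/L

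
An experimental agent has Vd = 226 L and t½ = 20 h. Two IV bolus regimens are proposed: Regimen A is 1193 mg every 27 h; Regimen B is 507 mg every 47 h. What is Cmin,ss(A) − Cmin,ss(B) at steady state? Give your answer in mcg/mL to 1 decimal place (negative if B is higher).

2.9 mcg/mL

Regimen A: f = (1/2)^(27/20) ≈ 0.3923; Cmin,ss = (1193/226)·f/(1−f) ≈ 3.408 mcg/mL.
Regimen B: f = (1/2)^(47/20) ≈ 0.1961; Cmin,ss = (507/226)·f/(1−f) ≈ 0.547 mcg/mL.
Difference ≈ 3.408 − 0.547 ≈ 2.861 mcg/mL.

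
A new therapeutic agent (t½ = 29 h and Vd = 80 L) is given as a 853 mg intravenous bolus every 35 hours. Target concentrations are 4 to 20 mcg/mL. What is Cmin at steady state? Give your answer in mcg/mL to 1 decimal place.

τ/t½ = 35/29 ≈ 1.2069, so fraction remaining f = (1/2)^(35/29) ≈ 0.4332.
Single-dose peak C₀ = D/Vd = 853/80 ≈ 10.662 mcg/mL.
Steady-state trough Cmin,ss = C₀·f/(1−f) ≈ 10.662 × 0.4332/0.5668 ≈ 8.149 mcg/mL.
Trough 8.1 mcg/mL vs MEC 4 mcg/mL: adequate.

8.1 mcg/mL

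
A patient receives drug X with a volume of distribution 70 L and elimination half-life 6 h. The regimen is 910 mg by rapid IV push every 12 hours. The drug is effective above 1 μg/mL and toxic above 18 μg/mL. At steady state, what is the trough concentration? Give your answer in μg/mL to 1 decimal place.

4.3 μg/mL

The dosing interval is 2 half-lives, so f = 2^(−2) = 0.25.
At steady state, R = 1/(1 − 0.25) = 4/3.
Single-dose peak C₀ = D/Vd = 910/70 = 13 μg/mL.
Steady-state peak Cmax,ss = C₀·R = 13 × 4/3 ≈ 17.333 μg/mL.
Steady-state trough Cmin,ss = Cmax,ss·f ≈ 17.333 × 0.25 ≈ 4.333 μg/mL.
Trough 4.3 μg/mL vs MEC 1 μg/mL: adequate.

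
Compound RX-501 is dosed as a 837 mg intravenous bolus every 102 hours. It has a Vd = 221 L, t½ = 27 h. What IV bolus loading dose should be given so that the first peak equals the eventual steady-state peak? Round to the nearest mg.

f = (1/2)^(102/27) ≈ 0.072908; accumulation ratio R = 1/(1−f) ≈ 1.07864.
Loading dose to hit Cmax,ss on first dose: D_load = D_maint·R ≈ 837 × 1.07864 ≈ 902.82 mg.

903 mg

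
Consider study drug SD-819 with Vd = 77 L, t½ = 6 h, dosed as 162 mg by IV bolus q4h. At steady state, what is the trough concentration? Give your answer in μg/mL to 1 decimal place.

3.6 μg/mL

Over one 4-h interval, 4/6 ≈ 0.66667 half-lives elapse, leaving f ≈ 0.6300 of each dose.
Accumulation ratio R = 1/(1 − f) ≈ 1/0.3700 ≈ 2.7027.
Single-dose peak C₀ = D/Vd = 162/77 ≈ 2.104 μg/mL.
Steady-state peak Cmax,ss = C₀·R ≈ 2.104 × 2.7027 ≈ 5.686 μg/mL.
One interval later, Cmin,ss = Cmax,ss·e^(−kτ) ≈ 5.686 × 0.6300 ≈ 3.582 μg/mL.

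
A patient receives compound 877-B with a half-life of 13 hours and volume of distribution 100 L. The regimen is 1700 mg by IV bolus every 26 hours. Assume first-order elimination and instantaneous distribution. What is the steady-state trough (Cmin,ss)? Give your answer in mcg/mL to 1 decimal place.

τ = 26 h = 2 half-lives, so f = (1/2)^2 = 0.25.
At steady state, R = 1/(1 − 0.25) = 4/3.
Single-dose peak C₀ = D/Vd = 1700/100 = 17 mcg/mL.
Steady-state peak Cmax,ss = C₀·R = 17 × 4/3 ≈ 22.667 mcg/mL.
Steady-state trough Cmin,ss = Cmax,ss·f ≈ 22.667 × 0.25 ≈ 5.667 mcg/mL.

5.7 mcg/mL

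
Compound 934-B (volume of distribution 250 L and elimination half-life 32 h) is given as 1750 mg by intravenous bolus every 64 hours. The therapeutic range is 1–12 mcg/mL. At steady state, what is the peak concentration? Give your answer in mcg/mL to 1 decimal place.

9.3 mcg/mL

τ = 64 h = 2 half-lives, so f = (1/2)^2 = 0.25.
At steady state, R = 1/(1 − 0.25) = 4/3.
Single-dose peak C₀ = D/Vd = 1750/250 = 7 mcg/mL.
Steady-state peak Cmax,ss = C₀·R = 7 × 4/3 ≈ 9.333 mcg/mL.
Peak 9.3 mcg/mL vs MTC 12 mcg/mL: below toxic threshold.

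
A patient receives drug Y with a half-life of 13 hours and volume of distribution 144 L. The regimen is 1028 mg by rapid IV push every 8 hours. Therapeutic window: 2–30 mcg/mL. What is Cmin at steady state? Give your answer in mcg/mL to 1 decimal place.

Over one 8-h interval, 8/13 ≈ 0.61538 half-lives elapse, leaving f ≈ 0.6528 of each dose.
At steady state, accumulation factor R = 1/(1 − e^(−kτ)) ≈ 2.8802.
Each bolus raises the concentration by D/Vd = 1028/144 ≈ 7.139 mcg/mL.
Cmax,ss = C₀/(1 − f) ≈ 7.139/0.3472 ≈ 20.562 mcg/mL.
Steady-state trough Cmin,ss = Cmax,ss·f ≈ 20.562 × 0.6528 ≈ 13.423 mcg/mL.
Trough 13.4 mcg/mL vs MEC 2 mcg/mL: adequate.

13.4 mcg/mL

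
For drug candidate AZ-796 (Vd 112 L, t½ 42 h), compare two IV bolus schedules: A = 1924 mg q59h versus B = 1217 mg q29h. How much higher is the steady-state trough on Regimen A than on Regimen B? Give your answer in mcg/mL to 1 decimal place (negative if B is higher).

-7.3 mcg/mL

Regimen A: f = (1/2)^(59/42) ≈ 0.3777; Cmin,ss = (1924/112)·f/(1−f) ≈ 10.426 mcg/mL.
Regimen B: f = (1/2)^(29/42) ≈ 0.6196; Cmin,ss = (1217/112)·f/(1−f) ≈ 17.699 mcg/mL.
Difference ≈ 10.426 − 17.699 ≈ -7.273 mcg/mL.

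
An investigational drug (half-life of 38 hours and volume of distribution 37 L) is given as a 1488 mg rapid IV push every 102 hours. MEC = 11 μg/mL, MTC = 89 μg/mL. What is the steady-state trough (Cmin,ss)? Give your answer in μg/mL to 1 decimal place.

7.4 μg/mL

τ/t½ = 102/38 ≈ 2.6842, so fraction remaining f = (1/2)^(102/38) ≈ 0.1556.
Accumulation ratio R = 1/(1 − f) ≈ 1/0.8444 ≈ 1.1843.
Each bolus raises the concentration by D/Vd = 1488/37 ≈ 40.216 μg/mL.
Steady-state peak Cmax,ss = C₀·R ≈ 40.216 × 1.1843 ≈ 47.628 μg/mL.
Steady-state trough Cmin,ss = Cmax,ss·f ≈ 47.628 × 0.1556 ≈ 7.411 μg/mL.
Trough 7.4 μg/mL vs MEC 11 μg/mL: subtherapeutic.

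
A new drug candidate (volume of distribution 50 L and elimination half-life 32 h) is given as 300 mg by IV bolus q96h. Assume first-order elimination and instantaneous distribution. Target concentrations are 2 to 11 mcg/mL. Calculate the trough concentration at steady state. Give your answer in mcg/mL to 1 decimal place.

τ = 96 h = 3 half-lives, so f = (1/2)^3 = 0.125.
At steady state, R = 1/(1 − 0.125) = 8/7.
Single-dose peak C₀ = D/Vd = 300/50 = 6 mcg/mL.
Steady-state peak Cmax,ss = C₀·R = 6 × 8/7 ≈ 6.857 mcg/mL.
Steady-state trough Cmin,ss = Cmax,ss·f ≈ 6.857 × 0.125 ≈ 0.857 mcg/mL.
Trough 0.9 mcg/mL vs MEC 2 mcg/mL: subtherapeutic.

0.9 mcg/mL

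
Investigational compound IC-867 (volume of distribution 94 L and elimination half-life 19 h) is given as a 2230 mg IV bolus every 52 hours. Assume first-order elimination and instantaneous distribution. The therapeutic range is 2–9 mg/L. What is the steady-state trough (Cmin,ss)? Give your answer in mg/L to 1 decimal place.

τ/t½ = 52/19 ≈ 2.7368, so fraction remaining f = (1/2)^(52/19) ≈ 0.1500.
Accumulation ratio R = 1/(1 − f) ≈ 1/0.8500 ≈ 1.1765.
Single-dose peak C₀ = D/Vd = 2230/94 ≈ 23.723 mg/L.
Cmax,ss = C₀/(1 − f) ≈ 23.723/0.8500 ≈ 27.909 mg/L.
Steady-state trough Cmin,ss = Cmax,ss·f ≈ 27.909 × 0.1500 ≈ 4.186 mg/L.
Trough 4.2 mg/L vs MEC 2 mg/L: adequate.

4.2 mg/L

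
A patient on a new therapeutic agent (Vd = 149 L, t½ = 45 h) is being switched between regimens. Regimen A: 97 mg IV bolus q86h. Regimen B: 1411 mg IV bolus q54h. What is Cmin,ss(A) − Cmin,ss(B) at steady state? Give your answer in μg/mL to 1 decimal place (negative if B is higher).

-7.1 μg/mL

Regimen A: f = (1/2)^(86/45) ≈ 0.2659; Cmin,ss = (97/149)·f/(1−f) ≈ 0.236 μg/mL.
Regimen B: f = (1/2)^(54/45) ≈ 0.4353; Cmin,ss = (1411/149)·f/(1−f) ≈ 7.300 μg/mL.
Difference ≈ 0.236 − 7.300 ≈ -7.064 μg/mL.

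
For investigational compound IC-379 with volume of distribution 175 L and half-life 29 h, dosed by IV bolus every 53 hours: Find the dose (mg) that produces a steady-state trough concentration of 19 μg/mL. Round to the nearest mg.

8477 mg

τ/t½ = 53/29 ≈ 1.8276, so f = (1/2)^(53/29) ≈ 0.281736.
Cmin,ss = (D/Vd)·f/(1−f), so D = Cmin,ss·Vd·(1−f)/f.
D = 19 × 175 × (1−f)/f ≈ 19 × 175 × 2.54942 ≈ 8476.82 mg.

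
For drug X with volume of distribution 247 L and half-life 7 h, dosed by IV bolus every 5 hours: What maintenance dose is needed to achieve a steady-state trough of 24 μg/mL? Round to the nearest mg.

τ/t½ = 5/7 ≈ 0.71429, so f = (1/2)^(5/7) ≈ 0.609507.
Cmin,ss = (D/Vd)·f/(1−f), so D = Cmin,ss·Vd·(1−f)/f.
D = 24 × 247 × (1−f)/f ≈ 24 × 247 × 0.64067 ≈ 3797.89 mg.

3798 mg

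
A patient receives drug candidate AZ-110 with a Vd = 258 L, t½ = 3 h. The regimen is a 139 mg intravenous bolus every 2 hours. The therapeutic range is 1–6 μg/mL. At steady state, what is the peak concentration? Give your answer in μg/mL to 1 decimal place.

k = ln2/t½ = ln2/3 ≈ 0.231049 h⁻¹; fraction remaining f = e^(−kτ) = e^(−0.231049×2) ≈ 0.6300.
Accumulation ratio R = 1/(1 − f) ≈ 1/0.3700 ≈ 2.7027.
Single-dose peak C₀ = D/Vd = 139/258 ≈ 0.539 μg/mL.
Cmax,ss = C₀/(1 − f) ≈ 0.539/0.3700 ≈ 1.457 μg/mL.
Peak 1.5 μg/mL vs MTC 6 μg/mL: below toxic threshold.

1.5 μg/mL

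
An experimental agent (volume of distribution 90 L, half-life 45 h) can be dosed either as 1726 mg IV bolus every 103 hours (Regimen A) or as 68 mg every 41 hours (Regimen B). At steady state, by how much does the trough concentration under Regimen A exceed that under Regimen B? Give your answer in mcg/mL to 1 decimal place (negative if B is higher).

Regimen A: f = (1/2)^(103/45) ≈ 0.2046; Cmin,ss = (1726/90)·f/(1−f) ≈ 4.933 mcg/mL.
Regimen B: f = (1/2)^(41/45) ≈ 0.5318; Cmin,ss = (68/90)·f/(1−f) ≈ 0.858 mcg/mL.
Difference ≈ 4.933 − 0.858 ≈ 4.075 mcg/mL.

4.1 mcg/mL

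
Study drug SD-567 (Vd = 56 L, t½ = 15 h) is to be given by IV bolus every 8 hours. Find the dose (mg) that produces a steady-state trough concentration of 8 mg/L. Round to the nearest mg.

200 mg

τ/t½ = 8/15 ≈ 0.53333, so f = (1/2)^(8/15) ≈ 0.690956.
Cmin,ss = (D/Vd)·f/(1−f), so D = Cmin,ss·Vd·(1−f)/f.
D = 8 × 56 × (1−f)/f ≈ 8 × 56 × 0.44727 ≈ 200.38 mg.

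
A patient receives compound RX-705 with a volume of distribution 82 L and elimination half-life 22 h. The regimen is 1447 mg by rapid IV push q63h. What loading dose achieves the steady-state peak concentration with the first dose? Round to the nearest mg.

f = (1/2)^(63/22) ≈ 0.137391; accumulation ratio R = 1/(1−f) ≈ 1.15927.
Loading dose to hit Cmax,ss on first dose: D_load = D_maint·R ≈ 1447 × 1.15927 ≈ 1677.46 mg.

1677 mg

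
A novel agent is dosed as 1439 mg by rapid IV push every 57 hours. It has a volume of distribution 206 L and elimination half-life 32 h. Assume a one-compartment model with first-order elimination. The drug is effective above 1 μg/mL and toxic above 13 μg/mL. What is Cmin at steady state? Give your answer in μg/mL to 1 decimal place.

2.9 μg/mL

τ/t½ = 57/32 ≈ 1.7812, so fraction remaining f = (1/2)^(57/32) ≈ 0.2909.
Each bolus raises the concentration by D/Vd = 1439/206 ≈ 6.985 μg/mL.
Steady-state trough Cmin,ss = C₀·f/(1−f) ≈ 6.985 × 0.2909/0.7091 ≈ 2.866 μg/mL.
Trough 2.9 μg/mL vs MEC 1 μg/mL: adequate.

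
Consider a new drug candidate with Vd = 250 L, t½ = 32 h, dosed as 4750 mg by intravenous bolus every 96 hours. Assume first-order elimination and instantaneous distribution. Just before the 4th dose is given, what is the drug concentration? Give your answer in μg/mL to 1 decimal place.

f = (1/2)^(τ/t½) = (1/2)^(96/32) ≈ 0.1250.
C₀ = D/Vd = 4750/250 ≈ 19.000 μg/mL.
Before the 4th dose, 3 doses have been given. Superposition: Cmin = C₀·(f + f² + … + f^3).
≈ 19.000 × (0.1250 + 0.0156 + 0.0020) ≈ 19.000 × 0.1426 ≈ 2.709 μg/mL.

2.7 μg/mL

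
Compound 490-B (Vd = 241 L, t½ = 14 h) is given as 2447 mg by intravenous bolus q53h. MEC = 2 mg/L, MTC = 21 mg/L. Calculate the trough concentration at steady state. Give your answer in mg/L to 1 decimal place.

0.8 mg/L

k = ln2/t½ = ln2/14 ≈ 0.049511 h⁻¹; fraction remaining f = e^(−kτ) = e^(−0.049511×53) ≈ 0.0725.
Accumulation ratio R = 1/(1 − f) ≈ 1/0.9275 ≈ 1.0782.
Each bolus raises the concentration by D/Vd = 2447/241 ≈ 10.154 mg/L.
Cmax,ss = C₀/(1 − f) ≈ 10.154/0.9275 ≈ 10.948 mg/L.
Steady-state trough Cmin,ss = Cmax,ss·f ≈ 10.948 × 0.0725 ≈ 0.794 mg/L.
Trough 0.8 mg/L vs MEC 2 mg/L: subtherapeutic.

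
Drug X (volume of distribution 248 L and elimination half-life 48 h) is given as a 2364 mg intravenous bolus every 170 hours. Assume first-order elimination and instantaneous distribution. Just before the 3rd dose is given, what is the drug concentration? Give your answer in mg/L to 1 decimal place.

0.9 mg/L

f = (1/2)^(τ/t½) = (1/2)^(170/48) ≈ 0.0859.
C₀ = D/Vd = 2364/248 ≈ 9.532 mg/L.
Before the 3rd dose, 2 doses have been given. Superposition: Cmin = C₀·(f + f²).
≈ 9.532 × (0.0859 + 0.0074) ≈ 9.532 × 0.0933 ≈ 0.889 mg/L.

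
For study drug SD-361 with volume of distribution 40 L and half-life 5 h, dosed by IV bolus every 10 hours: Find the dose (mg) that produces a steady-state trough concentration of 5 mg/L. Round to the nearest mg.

τ/t½ = 10/5 ≈ 2, so f = (1/2)^(10/5) ≈ 0.250000.
Cmin,ss = (D/Vd)·f/(1−f), so D = Cmin,ss·Vd·(1−f)/f.
D = 5 × 40 × (1−f)/f ≈ 5 × 40 × 3.00000 ≈ 600.00 mg.

600 mg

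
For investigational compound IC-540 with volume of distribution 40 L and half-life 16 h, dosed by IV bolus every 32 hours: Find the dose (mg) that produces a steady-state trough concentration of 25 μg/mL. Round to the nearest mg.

τ/t½ = 32/16 ≈ 2, so f = (1/2)^(32/16) ≈ 0.250000.
Cmin,ss = (D/Vd)·f/(1−f), so D = Cmin,ss·Vd·(1−f)/f.
D = 25 × 40 × (1−f)/f ≈ 25 × 40 × 3.00000 ≈ 3000.00 mg.

3000 mg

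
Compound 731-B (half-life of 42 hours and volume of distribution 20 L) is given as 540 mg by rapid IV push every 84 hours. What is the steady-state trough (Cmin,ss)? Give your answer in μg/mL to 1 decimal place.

The dosing interval is 2 half-lives, so f = 2^(−2) = 0.25.
Accumulation ratio R = 1/(1 − f) = 1/0.75 = 4/3.
Single-dose peak C₀ = D/Vd = 540/20 = 27 μg/mL.
Steady-state peak Cmax,ss = C₀·R = 27 × 4/3 ≈ 36.000 μg/mL.
Steady-state trough Cmin,ss = Cmax,ss·f ≈ 36.000 × 0.25 ≈ 9.000 μg/mL.

9.0 μg/mL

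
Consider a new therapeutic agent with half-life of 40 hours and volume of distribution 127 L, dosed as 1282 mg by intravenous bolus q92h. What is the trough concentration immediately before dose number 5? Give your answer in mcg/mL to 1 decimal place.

f = (1/2)^(τ/t½) = (1/2)^(92/40) ≈ 0.2031.
C₀ = D/Vd = 1282/127 ≈ 10.094 mcg/mL.
Before the 5th dose, 4 doses have been given. Superposition: Cmin = C₀·(f + f² + … + f^4).
≈ 10.094 × (0.2031 + 0.0412 + 0.0084 + 0.0017) ≈ 10.094 × 0.2544 ≈ 2.568 mcg/mL.

2.6 mcg/mL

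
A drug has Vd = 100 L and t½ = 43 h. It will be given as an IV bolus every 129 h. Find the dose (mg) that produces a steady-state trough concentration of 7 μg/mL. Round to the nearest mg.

τ/t½ = 129/43 ≈ 3, so f = (1/2)^(129/43) ≈ 0.125000.
Cmin,ss = (D/Vd)·f/(1−f), so D = Cmin,ss·Vd·(1−f)/f.
D = 7 × 100 × (1−f)/f ≈ 7 × 100 × 7.00000 ≈ 4900.00 mg.

4900 mg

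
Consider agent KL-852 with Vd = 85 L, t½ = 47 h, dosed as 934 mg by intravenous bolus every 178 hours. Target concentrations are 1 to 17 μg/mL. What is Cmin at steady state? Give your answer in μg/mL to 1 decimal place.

0.9 μg/mL

Over one 178-h interval, 178/47 ≈ 3.7872 half-lives elapse, leaving f ≈ 0.0724 of each dose.
Accumulation ratio R = 1/(1 − f) ≈ 1/0.9276 ≈ 1.0781.
Single-dose peak C₀ = D/Vd = 934/85 ≈ 10.988 μg/mL.
Steady-state peak Cmax,ss = C₀·R ≈ 10.988 × 1.0781 ≈ 11.846 μg/mL.
One interval later, Cmin,ss = Cmax,ss·e^(−kτ) ≈ 11.846 × 0.0724 ≈ 0.858 μg/mL.
Trough 0.9 μg/mL vs MEC 1 μg/mL: subtherapeutic.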